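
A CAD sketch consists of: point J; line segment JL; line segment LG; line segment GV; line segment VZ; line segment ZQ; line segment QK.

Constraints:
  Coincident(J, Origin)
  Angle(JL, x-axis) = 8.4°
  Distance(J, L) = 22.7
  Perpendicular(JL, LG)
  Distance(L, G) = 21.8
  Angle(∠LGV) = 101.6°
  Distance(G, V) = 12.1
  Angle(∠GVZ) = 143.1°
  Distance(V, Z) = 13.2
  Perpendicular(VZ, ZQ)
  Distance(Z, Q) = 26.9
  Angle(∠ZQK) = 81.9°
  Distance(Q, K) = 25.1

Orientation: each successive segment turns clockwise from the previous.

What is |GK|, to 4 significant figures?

16.22

The perpendicularity gives ZQ at right angles to VZ, so ZQ runs at 73.10°; with |ZQ| = 26.9, Q = (9.461, 7.187). ∠ZQK = 81.9° gives QK at -25.00° from the x-axis; with |QK| = 25.1, K = (32.21, -3.421). Then |GK| = |K − G| = 16.22.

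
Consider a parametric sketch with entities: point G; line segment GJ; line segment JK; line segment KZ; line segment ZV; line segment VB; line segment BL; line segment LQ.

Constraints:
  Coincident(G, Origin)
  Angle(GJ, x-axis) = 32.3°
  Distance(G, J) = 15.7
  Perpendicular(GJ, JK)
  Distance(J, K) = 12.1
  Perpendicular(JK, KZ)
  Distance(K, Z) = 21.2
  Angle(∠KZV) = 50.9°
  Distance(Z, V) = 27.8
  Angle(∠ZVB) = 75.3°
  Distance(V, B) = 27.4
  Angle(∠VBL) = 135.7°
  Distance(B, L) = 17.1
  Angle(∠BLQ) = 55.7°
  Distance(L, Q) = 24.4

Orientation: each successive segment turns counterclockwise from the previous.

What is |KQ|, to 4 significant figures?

7.977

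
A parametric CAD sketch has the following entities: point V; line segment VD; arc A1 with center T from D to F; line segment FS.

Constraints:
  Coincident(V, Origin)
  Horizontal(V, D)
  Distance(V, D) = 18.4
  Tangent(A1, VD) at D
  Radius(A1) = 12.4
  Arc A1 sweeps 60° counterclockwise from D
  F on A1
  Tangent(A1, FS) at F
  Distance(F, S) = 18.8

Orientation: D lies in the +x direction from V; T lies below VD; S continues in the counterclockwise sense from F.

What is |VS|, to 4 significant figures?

22.55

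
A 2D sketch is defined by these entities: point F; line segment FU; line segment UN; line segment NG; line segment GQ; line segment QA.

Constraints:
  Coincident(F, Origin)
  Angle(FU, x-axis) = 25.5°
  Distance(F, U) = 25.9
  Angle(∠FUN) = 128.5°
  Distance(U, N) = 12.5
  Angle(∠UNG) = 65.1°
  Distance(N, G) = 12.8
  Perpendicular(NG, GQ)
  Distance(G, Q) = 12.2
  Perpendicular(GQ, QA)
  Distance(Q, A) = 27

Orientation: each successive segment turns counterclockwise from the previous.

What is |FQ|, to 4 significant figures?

18.40

F is at the origin; FU runs at 25.5° with length 25.9, so U = (23.38, 11.15). ∠FUN = 128.5° gives UN at 77.00° from the x-axis; with |UN| = 12.5, N = (26.19, 23.33). ∠UNG = 65.1° gives NG at -168.1° from the x-axis; with |NG| = 12.8, G = (13.66, 20.69). The perpendicularity gives GQ at right angles to NG, so GQ runs at -78.10°; with |GQ| = 12.2, Q = (16.18, 8.753). Then |FQ| = |Q − F| = 18.40.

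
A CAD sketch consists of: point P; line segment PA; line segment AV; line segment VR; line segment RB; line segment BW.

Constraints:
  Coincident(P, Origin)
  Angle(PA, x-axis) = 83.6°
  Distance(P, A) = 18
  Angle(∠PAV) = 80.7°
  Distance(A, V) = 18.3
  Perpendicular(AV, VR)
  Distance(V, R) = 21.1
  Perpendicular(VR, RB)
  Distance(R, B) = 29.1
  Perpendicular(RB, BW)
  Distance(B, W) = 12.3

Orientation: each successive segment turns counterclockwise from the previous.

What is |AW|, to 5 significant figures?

13.931

P is at the origin; PA runs at 83.6° with length 18.0, so A = (2.0064, 17.888). ∠PAV = 80.7° gives AV at -177.10° from the x-axis; with |AV| = 18.3, V = (-16.270, 16.962). AV is perpendicular to VR, so VR runs at -87.100°; with |VR| = 21.1, R = (-15.203, -4.1110). The perpendicularity gives RB at right angles to VR, so RB runs at 2.9000°; with |RB| = 29.1, B = (13.860, -2.6388). RB ⟂ BW, so BW runs at 92.900°; with |BW| = 12.3, W = (13.238, 9.6455). Then |AW| = |W − A| = 13.931.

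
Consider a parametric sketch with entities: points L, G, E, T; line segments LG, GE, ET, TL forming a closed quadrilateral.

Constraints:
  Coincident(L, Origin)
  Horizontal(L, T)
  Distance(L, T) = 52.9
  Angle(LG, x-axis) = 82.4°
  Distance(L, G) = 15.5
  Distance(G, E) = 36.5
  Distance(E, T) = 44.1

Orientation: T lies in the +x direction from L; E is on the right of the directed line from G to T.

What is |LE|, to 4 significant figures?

23.48

Checks: |GE| = 36.50 ✓; |ET| = 44.10 ✓.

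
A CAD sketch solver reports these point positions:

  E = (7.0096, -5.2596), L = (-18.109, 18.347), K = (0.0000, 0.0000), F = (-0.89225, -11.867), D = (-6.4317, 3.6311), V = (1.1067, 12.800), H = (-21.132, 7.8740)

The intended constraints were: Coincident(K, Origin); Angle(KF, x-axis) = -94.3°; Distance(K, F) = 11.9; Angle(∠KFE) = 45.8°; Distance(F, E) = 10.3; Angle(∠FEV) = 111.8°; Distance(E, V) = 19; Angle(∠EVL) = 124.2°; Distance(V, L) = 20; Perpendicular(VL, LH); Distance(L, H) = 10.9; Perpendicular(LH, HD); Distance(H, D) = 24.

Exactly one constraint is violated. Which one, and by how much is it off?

Distance(H, D) = 24 — off by 8.70.

K = (0.00, 0.00) ✓; KF at -94.30° ✓; |KF| = 11.90 ✓; ∠KFE = 45.80° ✓; |FE| = 10.30 ✓; ∠FEV = 111.8° ✓; |EV| = 19.00 ✓; ∠EVL = 124.2° ✓; |VL| = 20.00 ✓; ∠(VL, LH) = 90.00° ✓; |LH| = 10.90 ✓; ∠(LH, HD) = 90.00° ✓; |HD| = 15.30 ✗.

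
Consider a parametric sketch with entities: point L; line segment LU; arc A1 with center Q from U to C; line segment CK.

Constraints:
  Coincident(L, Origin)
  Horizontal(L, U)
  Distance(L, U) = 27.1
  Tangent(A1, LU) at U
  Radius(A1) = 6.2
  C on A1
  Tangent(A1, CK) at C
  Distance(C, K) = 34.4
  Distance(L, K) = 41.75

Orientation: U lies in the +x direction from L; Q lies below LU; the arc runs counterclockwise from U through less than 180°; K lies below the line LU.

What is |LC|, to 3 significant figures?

21.6

L is at the origin; LU is horizontal with |LU| = 27.1 and U on the +x side, so U = (27.1, 0.00). A1 meets LU tangentially, so QU is at right angles to LU, so Q = U + (0, -6.2) = (27.1, -6.20). Since QC ⟂ CK (tangency), |QK| = √(6.2² + 34.4²) = 35.0 regardless of where C sits on A1. So K lies on both circle(L, 41.75) and circle(Q, 35.0); the below-LU intersection is K = (15.0, -39.0). C is the foot of the tangent from K: C = (21.0, -5.11).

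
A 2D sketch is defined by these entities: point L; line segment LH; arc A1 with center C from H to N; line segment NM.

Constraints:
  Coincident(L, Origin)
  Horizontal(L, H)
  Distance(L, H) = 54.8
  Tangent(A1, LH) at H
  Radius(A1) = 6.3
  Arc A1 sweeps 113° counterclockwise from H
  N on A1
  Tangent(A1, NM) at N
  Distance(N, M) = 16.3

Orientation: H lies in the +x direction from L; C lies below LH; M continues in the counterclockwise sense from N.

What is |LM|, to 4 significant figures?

60.25

L is at the origin; L and H share the same y with |LH| = 54.8 and H on the +x side, so H = (54.80, 0.000). Since A1 is tangent to LH there, CH ⟂ LH, so C = H + (0, -6.3) = (54.80, -6.300). On A1, H sits at bearing 90° from C; a 113° counterclockwise sweep puts N at bearing 203°, so N = C + 6.3·(cos 203°, sin 203°) = (49.00, -8.762). The tangent condition forces CN to be normal to NM, so NM runs along (−sin 203°, cos 203°); with |NM| = 16.3, M = (55.37, -23.77). Then |LM| = |M − L| = 60.25.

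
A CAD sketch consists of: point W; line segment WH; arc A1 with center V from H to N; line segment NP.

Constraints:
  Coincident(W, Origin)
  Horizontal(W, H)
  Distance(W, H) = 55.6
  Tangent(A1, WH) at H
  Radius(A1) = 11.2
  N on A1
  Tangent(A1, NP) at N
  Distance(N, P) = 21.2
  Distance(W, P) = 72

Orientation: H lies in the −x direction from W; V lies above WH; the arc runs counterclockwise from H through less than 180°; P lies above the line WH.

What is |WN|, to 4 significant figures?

51.78

W is at the origin; W and H share the same y with |WH| = 55.6 and H on the −x side, so H = (-55.60, 0.000). Since A1 is tangent to WH there, VH ⟂ WH, so V = H + (0, 11.2) = (-55.60, 11.20). Since VN ⟂ NP (tangency), |VP| = √(11.2² + 21.2²) = 23.98 regardless of where N sits on A1. So P lies on both circle(W, 72.0) and circle(V, 23.98); the above-WH intersection is P = (-63.57, 33.81). N is the foot of the tangent from P: N = (-48.00, 19.42).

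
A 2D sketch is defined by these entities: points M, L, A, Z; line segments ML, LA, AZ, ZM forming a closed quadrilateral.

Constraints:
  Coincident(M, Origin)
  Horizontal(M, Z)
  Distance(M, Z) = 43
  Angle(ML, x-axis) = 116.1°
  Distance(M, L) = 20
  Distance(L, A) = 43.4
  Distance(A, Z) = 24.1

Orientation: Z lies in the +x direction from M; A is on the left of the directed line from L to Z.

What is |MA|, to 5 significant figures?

41.074

M is at the origin; MZ is horizontal with |MZ| = 43.0 and Z in +x, so Z = (43.0, 0). ML runs at 116.1° with |ML| = 20.0, so L = (-8.7988, 17.961). A is determined by |LA| = 43.4 and |AZ| = 24.1 together: it lies at the intersection of circle(L, 43.4) and circle(Z, 24.1). With |LZ| = 54.824, the foot of the radical line on LZ is 39.293 from L and the perpendicular offset is √(43.4² − 39.293²) = 18.428. Taking the left-of-LZ solution: A = (34.363, 22.499).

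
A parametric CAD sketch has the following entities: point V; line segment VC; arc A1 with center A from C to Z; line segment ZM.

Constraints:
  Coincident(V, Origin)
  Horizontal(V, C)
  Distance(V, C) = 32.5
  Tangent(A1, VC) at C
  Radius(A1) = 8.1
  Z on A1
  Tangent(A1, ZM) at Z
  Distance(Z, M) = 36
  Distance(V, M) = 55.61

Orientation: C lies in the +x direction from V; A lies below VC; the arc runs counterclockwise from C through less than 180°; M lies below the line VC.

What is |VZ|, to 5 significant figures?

26.529

V is at the origin; VC is horizontal with |VC| = 32.5 and C on the +x side, so C = (32.500, 0.0000). The tangent condition forces AC to be normal to VC, so A = C + (0, -8.1) = (32.500, -8.1000). Since AZ ⟂ ZM (tangency), |AM| = √(8.1² + 36.0²) = 36.900 regardless of where Z sits on A1. So M lies on both circle(V, 55.61) and circle(A, 36.900); the below-VC intersection is M = (32.673, -45.000). Z is the foot of the tangent from M: Z = (24.606, -9.9150).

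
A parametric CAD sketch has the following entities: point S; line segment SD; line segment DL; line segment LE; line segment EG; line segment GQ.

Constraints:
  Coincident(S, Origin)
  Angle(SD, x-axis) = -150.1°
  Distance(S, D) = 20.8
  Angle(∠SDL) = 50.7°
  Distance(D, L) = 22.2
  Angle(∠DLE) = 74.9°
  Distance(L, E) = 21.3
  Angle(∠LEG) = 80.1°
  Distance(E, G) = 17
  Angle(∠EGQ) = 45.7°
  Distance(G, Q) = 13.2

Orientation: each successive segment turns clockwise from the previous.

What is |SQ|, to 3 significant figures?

7.39

S is at the origin; SD runs at -150.1° with length 20.8, so D = (-18.0, -10.4). ∠SDL = 50.7° gives DL at 80.6° from the x-axis; with |DL| = 22.2, L = (-14.4, 11.5). ∠DLE = 74.9° gives LE at -24.5° from the x-axis; with |LE| = 21.3, E = (4.98, 2.70). ∠LEG = 80.1° gives EG at -124° from the x-axis; with |EG| = 17.0, G = (-4.63, -11.3). ∠EGQ = 45.7° gives GQ at 101° from the x-axis; with |GQ| = 13.2, Q = (-7.21, 1.62). Then |SQ| = |Q − S| = 7.39.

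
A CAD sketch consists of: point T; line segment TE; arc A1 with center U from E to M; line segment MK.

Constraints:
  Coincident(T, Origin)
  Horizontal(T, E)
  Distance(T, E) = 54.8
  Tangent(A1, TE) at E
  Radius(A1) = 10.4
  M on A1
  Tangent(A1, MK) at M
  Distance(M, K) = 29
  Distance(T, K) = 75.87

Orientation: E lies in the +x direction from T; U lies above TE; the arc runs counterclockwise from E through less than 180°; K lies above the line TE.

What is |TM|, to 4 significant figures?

66.05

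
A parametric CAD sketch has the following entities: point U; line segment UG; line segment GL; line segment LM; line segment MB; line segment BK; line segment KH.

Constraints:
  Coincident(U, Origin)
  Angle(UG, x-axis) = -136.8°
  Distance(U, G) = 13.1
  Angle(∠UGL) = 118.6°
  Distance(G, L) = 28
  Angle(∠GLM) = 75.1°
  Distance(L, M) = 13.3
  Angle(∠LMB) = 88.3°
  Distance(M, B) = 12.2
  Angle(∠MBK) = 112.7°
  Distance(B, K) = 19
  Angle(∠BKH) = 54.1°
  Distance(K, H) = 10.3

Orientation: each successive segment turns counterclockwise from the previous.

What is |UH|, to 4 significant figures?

30.55

U is at the origin; UG runs at -136.8° with length 13.1, so G = (-9.549, -8.968). ∠UGL = 118.6° gives GL at -75.40° from the x-axis; with |GL| = 28.0, L = (-2.492, -36.06). ∠GLM = 75.1° gives LM at 29.50° from the x-axis; with |LM| = 13.3, M = (9.084, -29.51). ∠LMB = 88.3° gives MB at 121.2° from the x-axis; with |MB| = 12.2, B = (2.764, -19.08). ∠MBK = 112.7° gives BK at -171.5° from the x-axis; with |BK| = 19.0, K = (-16.03, -21.89). ∠BKH = 54.1° gives KH at -45.60° from the x-axis; with |KH| = 10.3, H = (-8.821, -29.25). Then |UH| = |H − U| = 30.55.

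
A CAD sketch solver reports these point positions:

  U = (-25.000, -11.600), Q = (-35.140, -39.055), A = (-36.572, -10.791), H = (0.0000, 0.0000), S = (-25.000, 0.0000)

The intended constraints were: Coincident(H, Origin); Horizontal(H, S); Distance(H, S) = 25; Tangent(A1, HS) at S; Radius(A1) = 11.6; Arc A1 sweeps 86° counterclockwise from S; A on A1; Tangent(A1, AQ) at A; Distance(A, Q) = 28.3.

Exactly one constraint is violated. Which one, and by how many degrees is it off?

Tangent(A1, AQ) at A — off by 6.90°.

H = (0.00, 0.00) ✓; H.y = 0.00, S.y = 0.00 ✓; |HS| = 25.00 ✓; ∠(US, SH) = 90.00° ✓; |US| = 11.60 ✓; bearing(U→A) − bearing(U→S) = 86.00° ✓; |UA| = 11.60 ✓; ∠(UA, AQ) = 83.10° ✗; |AQ| = 28.30 ✓.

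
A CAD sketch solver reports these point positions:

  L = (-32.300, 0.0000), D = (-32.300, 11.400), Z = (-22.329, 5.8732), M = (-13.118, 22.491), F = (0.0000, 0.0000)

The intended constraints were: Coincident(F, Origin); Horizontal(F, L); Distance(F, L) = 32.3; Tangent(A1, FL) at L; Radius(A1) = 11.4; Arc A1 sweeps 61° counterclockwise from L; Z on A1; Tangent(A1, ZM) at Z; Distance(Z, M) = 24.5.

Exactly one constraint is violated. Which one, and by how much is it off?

Distance(Z, M) = 24.5 — off by 5.50.

F = (0.00, 0.00) ✓; F.y = 0.00, L.y = 0.00 ✓; |FL| = 32.30 ✓; ∠(DL, LF) = 90.00° ✓; |DL| = 11.40 ✓; bearing(D→Z) − bearing(D→L) = 61.00° ✓; |DZ| = 11.40 ✓; ∠(DZ, ZM) = 90.00° ✓; |ZM| = 19.00 ✗.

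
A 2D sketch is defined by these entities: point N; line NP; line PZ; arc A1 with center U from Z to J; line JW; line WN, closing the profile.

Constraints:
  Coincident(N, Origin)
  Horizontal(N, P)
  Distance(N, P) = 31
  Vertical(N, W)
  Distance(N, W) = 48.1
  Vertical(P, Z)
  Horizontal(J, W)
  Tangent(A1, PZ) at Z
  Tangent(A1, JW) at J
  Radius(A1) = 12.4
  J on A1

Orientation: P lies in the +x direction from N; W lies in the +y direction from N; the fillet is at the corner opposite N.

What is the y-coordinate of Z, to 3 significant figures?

35.7

The virtual corner opposite N is at (31.0, 48.1). Tangency of A1 to PZ means the radius UZ is perpendicular to PZ and A1 meets JW tangentially, so UJ is at right angles to JW, with radius 12.4, so the center U sits 12.4 in from both sides at U = (18.6, 35.7). That places the tangent points at Z = (31.0, 35.7) on PZ and J = (18.6, 48.1) on JW. So Z.y = 35.7.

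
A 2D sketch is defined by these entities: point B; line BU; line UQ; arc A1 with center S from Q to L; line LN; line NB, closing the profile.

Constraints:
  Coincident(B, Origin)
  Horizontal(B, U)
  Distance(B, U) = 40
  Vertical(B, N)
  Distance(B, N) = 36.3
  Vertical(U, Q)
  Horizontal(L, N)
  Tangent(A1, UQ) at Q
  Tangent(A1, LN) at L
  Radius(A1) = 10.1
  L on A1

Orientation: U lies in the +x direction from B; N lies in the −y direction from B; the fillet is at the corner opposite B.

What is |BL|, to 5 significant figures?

47.029

The virtual corner opposite B is at (40.000, -36.300). Tangency of A1 to UQ means the radius SQ is perpendicular to UQ and tangency of A1 to LN means the radius SL is perpendicular to LN, with radius 10.1, so the center S sits 10.1 in from both sides at S = (29.900, -26.200). That places the tangent points at Q = (40.000, -26.200) on UQ and L = (29.900, -36.300) on LN. Then |BL| = |L − B| = 47.029.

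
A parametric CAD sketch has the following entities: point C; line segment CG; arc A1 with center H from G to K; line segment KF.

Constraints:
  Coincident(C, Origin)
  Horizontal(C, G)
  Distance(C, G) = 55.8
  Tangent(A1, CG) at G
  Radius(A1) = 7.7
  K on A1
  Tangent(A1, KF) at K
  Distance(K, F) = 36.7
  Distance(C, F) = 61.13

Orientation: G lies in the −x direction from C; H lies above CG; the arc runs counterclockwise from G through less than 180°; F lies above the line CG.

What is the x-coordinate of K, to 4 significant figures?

-48.17

C is at the origin; CG is horizontal with |CG| = 55.8 and G on the −x side, so G = (-55.80, 0.000). Since A1 is tangent to CG there, HG ⟂ CG, so H = G + (0, 7.7) = (-55.80, 7.700). Since HK ⟂ KF (tangency), |HF| = √(7.7² + 36.7²) = 37.50 regardless of where K sits on A1. So F lies on both circle(C, 61.13) and circle(H, 37.50); the above-CG intersection is F = (-43.37, 43.08). K is the foot of the tangent from F: K = (-48.17, 6.694).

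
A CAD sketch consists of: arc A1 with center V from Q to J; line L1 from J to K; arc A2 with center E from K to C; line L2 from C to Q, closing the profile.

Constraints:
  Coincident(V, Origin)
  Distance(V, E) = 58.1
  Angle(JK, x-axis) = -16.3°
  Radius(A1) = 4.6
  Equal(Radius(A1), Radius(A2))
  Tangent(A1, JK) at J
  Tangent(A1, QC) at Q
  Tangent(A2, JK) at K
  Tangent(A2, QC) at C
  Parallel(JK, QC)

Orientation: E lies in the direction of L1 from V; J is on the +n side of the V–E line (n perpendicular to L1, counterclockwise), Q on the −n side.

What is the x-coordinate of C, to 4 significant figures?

54.47

The slot axis is L1's direction at -16.3°, so u = (cos -16.3°, sin -16.3°) = (0.9598, -0.2807) and n = (−sin -16.3°, cos -16.3°) = (0.2807, 0.9598). V is at the origin and E lies 58.1 along u from V, so E = 58.1·u = (55.76, -16.31). Tangency of A1 to both parallel lines with radius 4.6 puts J and Q at V ± 4.6·n: J = (1.291, 4.415), Q = (-1.291, -4.415). Equal radii place K and C the same way about E: K = E + 4.6·n = (57.06, -11.89), C = E − 4.6·n = (54.47, -20.72). So C.x = 54.47.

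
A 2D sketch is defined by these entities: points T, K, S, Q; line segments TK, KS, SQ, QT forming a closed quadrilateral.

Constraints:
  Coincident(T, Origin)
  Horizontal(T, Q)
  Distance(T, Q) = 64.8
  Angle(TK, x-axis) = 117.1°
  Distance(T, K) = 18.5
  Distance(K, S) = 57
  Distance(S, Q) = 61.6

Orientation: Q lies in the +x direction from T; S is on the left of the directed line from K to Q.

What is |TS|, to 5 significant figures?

63.970

Checks: |KS| = 57.00 ✓; |SQ| = 61.60 ✓.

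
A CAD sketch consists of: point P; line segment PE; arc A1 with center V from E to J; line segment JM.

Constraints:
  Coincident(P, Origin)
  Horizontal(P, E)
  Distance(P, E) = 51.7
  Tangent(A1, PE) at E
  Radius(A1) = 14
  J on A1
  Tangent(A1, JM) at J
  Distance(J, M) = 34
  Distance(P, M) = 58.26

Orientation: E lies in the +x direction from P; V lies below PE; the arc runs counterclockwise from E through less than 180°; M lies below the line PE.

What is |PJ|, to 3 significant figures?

39.9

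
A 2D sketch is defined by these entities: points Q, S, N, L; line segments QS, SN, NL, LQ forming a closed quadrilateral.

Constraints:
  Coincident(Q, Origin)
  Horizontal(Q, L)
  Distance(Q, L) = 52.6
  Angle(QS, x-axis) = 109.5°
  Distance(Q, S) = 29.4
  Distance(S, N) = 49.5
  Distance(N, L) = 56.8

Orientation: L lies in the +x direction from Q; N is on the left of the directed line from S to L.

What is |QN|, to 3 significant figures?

62.4

Checks: |SN| = 49.50 ✓; |NL| = 56.80 ✓.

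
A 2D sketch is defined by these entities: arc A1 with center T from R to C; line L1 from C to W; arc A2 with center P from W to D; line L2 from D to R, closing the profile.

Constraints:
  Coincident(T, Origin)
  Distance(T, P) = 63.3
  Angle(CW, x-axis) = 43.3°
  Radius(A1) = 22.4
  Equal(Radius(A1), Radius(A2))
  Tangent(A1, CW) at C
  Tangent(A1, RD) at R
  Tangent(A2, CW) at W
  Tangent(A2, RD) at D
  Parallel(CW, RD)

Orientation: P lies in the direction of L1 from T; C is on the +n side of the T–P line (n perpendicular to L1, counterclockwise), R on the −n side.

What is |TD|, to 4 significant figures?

67.15

The slot axis is L1's direction at 43.3°, so u = (cos 43.3°, sin 43.3°) = (0.7278, 0.6858) and n = (−sin 43.3°, cos 43.3°) = (-0.6858, 0.7278). T is at the origin and P lies 63.3 along u from T, so P = 63.3·u = (46.07, 43.41). Tangency of A1 to both parallel lines with radius 22.4 puts C and R at T ± 22.4·n: C = (-15.36, 16.30), R = (15.36, -16.30). Equal radii place W and D the same way about P: W = P + 22.4·n = (30.71, 59.71), D = P − 22.4·n = (61.43, 27.11). Then |TD| = |D − T| = 67.15.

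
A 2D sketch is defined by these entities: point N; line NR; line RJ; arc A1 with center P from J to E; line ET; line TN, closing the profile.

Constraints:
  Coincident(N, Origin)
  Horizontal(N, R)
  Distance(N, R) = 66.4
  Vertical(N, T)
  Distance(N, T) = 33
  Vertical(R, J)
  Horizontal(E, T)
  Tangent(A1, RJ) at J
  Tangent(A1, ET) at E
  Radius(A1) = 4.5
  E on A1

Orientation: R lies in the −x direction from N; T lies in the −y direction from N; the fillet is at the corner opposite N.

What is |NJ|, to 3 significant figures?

72.3

The virtual corner opposite N is at (-66.4, -33.0). A1 meets RJ tangentially, so PJ is at right angles to RJ and the tangent condition forces PE to be normal to ET, with radius 4.5, so the center P sits 4.5 in from both sides at P = (-61.9, -28.5). That places the tangent points at J = (-66.4, -28.5) on RJ and E = (-61.9, -33.0) on ET. Then |NJ| = |J − N| = 72.3.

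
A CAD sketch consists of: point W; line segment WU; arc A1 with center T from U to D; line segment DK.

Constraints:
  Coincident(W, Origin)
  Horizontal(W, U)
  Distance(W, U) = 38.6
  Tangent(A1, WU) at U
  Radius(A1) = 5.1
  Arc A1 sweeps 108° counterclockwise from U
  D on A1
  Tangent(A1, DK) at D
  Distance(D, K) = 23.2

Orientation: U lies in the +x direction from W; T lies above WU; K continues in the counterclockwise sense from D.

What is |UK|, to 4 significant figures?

28.83

On A1, U sits at bearing -90° from T; a 108° counterclockwise sweep puts D at bearing 18°, so D = T + 5.1·(cos 18°, sin 18°) = (43.45, 6.676). Tangency of A1 to DK means the radius TD is perpendicular to DK, so DK runs along (−sin 18°, cos 18°); with |DK| = 23.2, K = (36.28, 28.74). Then |UK| = |K − U| = 28.83.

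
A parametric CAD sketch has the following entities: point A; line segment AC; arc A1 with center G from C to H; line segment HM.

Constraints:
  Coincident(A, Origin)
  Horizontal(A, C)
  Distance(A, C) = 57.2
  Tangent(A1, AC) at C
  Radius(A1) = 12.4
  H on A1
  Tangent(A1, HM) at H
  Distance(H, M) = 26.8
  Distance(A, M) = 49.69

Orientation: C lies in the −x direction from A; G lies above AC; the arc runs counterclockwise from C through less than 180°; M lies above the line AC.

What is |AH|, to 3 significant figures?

46.2

A is at the origin; AC is horizontal with |AC| = 57.2 and C on the −x side, so C = (-57.2, 0.00). The tangent condition forces GC to be normal to AC, so G = C + (0, 12.4) = (-57.2, 12.4). Since GH ⟂ HM (tangency), |GM| = √(12.4² + 26.8²) = 29.5 regardless of where H sits on A1. So M lies on both circle(A, 49.69) and circle(G, 29.5); the above-AC intersection is M = (-36.6, 33.6). H is the foot of the tangent from M: H = (-45.5, 8.29).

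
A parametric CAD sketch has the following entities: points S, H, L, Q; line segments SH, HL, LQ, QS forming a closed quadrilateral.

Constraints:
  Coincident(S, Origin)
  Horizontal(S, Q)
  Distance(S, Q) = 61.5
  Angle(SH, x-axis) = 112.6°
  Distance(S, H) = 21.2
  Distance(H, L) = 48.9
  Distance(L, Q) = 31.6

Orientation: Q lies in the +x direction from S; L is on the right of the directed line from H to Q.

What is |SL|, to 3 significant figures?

32.7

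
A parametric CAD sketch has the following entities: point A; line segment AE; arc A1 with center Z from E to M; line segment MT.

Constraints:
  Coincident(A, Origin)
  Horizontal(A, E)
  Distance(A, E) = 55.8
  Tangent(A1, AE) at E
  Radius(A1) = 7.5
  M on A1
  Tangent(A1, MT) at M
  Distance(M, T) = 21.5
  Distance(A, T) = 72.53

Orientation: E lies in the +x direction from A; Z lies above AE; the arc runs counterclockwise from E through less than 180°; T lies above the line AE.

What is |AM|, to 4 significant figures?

63.46

A is at the origin; AE is horizontal with |AE| = 55.8 and E on the +x side, so E = (55.80, 0.000). A1 meets AE tangentially, so ZE is at right angles to AE, so Z = E + (0, 7.5) = (55.80, 7.500). Since ZM ⟂ MT (tangency), |ZT| = √(7.5² + 21.5²) = 22.77 regardless of where M sits on A1. So T lies on both circle(A, 72.53) and circle(Z, 22.77); the above-AE intersection is T = (67.24, 27.19). M is the foot of the tangent from T: M = (63.16, 6.077).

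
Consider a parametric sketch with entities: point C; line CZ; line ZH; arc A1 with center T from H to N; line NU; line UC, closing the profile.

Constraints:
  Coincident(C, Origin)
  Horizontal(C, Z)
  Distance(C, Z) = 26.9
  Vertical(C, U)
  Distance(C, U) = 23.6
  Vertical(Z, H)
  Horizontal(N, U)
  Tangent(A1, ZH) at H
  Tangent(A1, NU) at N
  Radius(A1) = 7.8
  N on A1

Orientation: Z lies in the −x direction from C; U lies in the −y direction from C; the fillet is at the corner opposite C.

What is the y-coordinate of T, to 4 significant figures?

-15.80

CU is vertical with |CU| = 23.6 and U on the −y side, so U = (0.000, -23.60). The virtual corner opposite C is at (-26.90, -23.60). The tangent condition forces TH to be normal to ZH and the tangent condition forces TN to be normal to NU, with radius 7.8, so the center T sits 7.8 in from both sides at T = (-19.10, -15.80). So T.y = -15.80.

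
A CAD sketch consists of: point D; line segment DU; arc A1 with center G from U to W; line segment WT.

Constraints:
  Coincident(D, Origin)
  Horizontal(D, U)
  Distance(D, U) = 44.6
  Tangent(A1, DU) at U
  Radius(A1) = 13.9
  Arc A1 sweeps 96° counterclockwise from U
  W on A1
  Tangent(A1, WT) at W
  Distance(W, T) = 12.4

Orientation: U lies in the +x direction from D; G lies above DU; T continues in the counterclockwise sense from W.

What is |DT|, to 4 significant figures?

63.48

On A1, U sits at bearing -90° from G; a 96° counterclockwise sweep puts W at bearing 6°, so W = G + 13.9·(cos 6°, sin 6°) = (58.42, 15.35). Since A1 is tangent to WT there, GW ⟂ WT, so WT runs along (−sin 6°, cos 6°); with |WT| = 12.4, T = (57.13, 27.69). Then |DT| = |T − D| = 63.48.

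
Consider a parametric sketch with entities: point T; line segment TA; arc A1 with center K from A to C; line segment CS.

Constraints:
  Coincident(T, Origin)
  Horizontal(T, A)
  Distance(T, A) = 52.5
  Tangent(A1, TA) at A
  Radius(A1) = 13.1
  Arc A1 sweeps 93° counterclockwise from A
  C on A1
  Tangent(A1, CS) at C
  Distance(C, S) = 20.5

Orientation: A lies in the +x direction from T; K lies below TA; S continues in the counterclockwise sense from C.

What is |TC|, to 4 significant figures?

41.76

The tangent condition forces KA to be normal to TA, so K = A + (0, -13.1) = (52.50, -13.10). On A1, A sits at bearing 90° from K; a 93° counterclockwise sweep puts C at bearing 183°, so C = K + 13.1·(cos 183°, sin 183°) = (39.42, -13.79). Then |TC| = |C − T| = 41.76.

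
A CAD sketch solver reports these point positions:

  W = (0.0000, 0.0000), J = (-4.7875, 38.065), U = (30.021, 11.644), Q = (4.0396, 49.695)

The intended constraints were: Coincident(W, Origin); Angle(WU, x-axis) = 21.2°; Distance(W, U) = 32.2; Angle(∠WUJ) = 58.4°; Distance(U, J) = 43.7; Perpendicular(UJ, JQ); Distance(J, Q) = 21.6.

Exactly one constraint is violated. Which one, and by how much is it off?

Distance(J, Q) = 21.6 — off by 7.00.

W = (0.00, 0.00) ✓; WU at 21.20° ✓; |WU| = 32.20 ✓; ∠WUJ = 58.40° ✓; |UJ| = 43.70 ✓; ∠(UJ, JQ) = 90.00° ✓; |JQ| = 14.60 ✗.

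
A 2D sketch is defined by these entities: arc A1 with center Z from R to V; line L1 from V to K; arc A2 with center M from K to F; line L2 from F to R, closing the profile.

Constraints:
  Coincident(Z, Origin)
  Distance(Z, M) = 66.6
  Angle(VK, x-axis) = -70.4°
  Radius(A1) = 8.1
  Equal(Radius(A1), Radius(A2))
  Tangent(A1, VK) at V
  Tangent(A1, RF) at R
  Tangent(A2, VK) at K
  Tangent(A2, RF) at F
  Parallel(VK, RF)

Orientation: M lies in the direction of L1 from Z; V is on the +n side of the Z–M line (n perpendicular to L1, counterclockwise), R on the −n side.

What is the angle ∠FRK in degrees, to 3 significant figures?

13.7°

The slot axis is L1's direction at -70.4°, so u = (cos -70.4°, sin -70.4°) = (0.335, -0.942) and n = (−sin -70.4°, cos -70.4°) = (0.942, 0.335). Z is at the origin and M lies 66.6 along u from Z, so M = 66.6·u = (22.3, -62.7). Tangency of A1 to both parallel lines with radius 8.1 puts V and R at Z ± 8.1·n: V = (7.63, 2.72), R = (-7.63, -2.72). Equal radii place K and F the same way about M: K = M + 8.1·n = (30.0, -60.0), F = M − 8.1·n = (14.7, -65.5). Then cos ∠FRK = RF·RK / (|RF||RK|), giving 13.7°.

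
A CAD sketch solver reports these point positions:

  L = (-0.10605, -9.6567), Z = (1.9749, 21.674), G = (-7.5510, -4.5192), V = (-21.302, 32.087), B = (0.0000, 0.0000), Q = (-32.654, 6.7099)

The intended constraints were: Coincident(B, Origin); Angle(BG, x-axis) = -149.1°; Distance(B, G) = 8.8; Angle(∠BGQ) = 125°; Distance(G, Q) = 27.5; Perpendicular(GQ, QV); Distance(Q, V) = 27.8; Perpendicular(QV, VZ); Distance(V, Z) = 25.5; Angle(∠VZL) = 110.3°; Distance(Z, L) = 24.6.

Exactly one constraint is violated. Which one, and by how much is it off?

Distance(Z, L) = 24.6 — off by 6.80.

B = (0.00, 0.00) ✓; BG at -149.1° ✓; |BG| = 8.800 ✓; ∠BGQ = 125.0° ✓; |GQ| = 27.50 ✓; ∠(GQ, QV) = 90.00° ✓; |QV| = 27.80 ✓; ∠(QV, VZ) = 90.00° ✓; |VZ| = 25.50 ✓; ∠VZL = 110.3° ✓; |ZL| = 31.40 ✗.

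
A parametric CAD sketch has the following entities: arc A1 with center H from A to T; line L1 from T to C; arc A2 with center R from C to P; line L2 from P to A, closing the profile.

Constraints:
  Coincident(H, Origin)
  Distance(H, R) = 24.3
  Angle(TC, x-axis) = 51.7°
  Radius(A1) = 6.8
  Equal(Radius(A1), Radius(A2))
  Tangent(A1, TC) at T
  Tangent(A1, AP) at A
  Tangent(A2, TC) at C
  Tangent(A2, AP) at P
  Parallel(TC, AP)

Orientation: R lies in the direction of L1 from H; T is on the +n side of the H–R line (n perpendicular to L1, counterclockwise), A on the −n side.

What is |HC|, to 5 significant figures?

25.234

The slot axis is L1's direction at 51.7°, so u = (cos 51.7°, sin 51.7°) = (0.61978, 0.78478) and n = (−sin 51.7°, cos 51.7°) = (-0.78478, 0.61978). H is at the origin and R lies 24.3 along u from H, so R = 24.3·u = (15.061, 19.070). Tangency of A1 to both parallel lines with radius 6.8 puts T and A at H ± 6.8·n: T = (-5.3365, 4.2145), A = (5.3365, -4.2145). Equal radii place C and P the same way about R: C = R + 6.8·n = (9.7242, 23.285), P = R − 6.8·n = (20.397, 14.856). Then |HC| = |C − H| = 25.234.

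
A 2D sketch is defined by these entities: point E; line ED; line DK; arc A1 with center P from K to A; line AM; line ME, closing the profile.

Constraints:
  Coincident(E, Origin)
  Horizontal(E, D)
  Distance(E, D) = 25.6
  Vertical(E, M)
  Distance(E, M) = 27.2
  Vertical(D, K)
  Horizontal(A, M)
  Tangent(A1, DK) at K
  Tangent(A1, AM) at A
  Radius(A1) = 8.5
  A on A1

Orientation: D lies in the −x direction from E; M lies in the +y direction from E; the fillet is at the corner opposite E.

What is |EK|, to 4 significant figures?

31.70

E is at the origin; ED is horizontal with |ED| = 25.6 and D on the −x side, so D = (-25.60, 0.000). E and M share the same x with |EM| = 27.2 and M on the +y side, so M = (0.000, 27.20). The virtual corner opposite E is at (-25.60, 27.20). Since A1 is tangent to DK there, PK ⟂ DK and the tangent condition forces PA to be normal to AM, with radius 8.5, so the center P sits 8.5 in from both sides at P = (-17.10, 18.70). That places the tangent points at K = (-25.60, 18.70) on DK and A = (-17.10, 27.20) on AM. Then |EK| = |K − E| = 31.70.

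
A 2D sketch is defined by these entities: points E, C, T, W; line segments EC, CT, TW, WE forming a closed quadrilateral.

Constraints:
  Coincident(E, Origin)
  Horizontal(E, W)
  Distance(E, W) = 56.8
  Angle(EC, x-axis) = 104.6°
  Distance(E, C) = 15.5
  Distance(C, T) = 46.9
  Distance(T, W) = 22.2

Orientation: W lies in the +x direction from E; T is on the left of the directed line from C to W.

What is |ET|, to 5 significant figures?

46.303

Checks: |CT| = 46.90 ✓; |TW| = 22.20 ✓.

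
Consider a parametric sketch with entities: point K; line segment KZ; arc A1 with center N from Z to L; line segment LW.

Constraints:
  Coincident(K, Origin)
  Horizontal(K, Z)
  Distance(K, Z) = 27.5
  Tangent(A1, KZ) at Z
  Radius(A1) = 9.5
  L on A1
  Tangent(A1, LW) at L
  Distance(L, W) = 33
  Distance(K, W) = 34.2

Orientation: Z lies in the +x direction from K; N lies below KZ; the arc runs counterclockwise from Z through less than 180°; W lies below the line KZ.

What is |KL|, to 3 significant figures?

19.8

Checks: |NL| = 9.500 ✓; ∠(NL, LW) = 90.00° ✓; |LW| = 33.00 ✓; |KW| = 34.20 ✓.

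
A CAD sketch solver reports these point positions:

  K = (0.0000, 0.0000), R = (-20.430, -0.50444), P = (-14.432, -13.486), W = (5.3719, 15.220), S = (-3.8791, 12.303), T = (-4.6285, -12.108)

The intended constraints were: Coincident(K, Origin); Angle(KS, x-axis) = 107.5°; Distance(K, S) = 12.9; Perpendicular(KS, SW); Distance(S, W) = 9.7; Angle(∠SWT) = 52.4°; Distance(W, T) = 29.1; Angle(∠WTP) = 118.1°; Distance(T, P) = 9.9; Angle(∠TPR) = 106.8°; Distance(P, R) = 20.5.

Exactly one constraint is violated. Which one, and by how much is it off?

Distance(P, R) = 20.5 — off by 6.20.

K = (0.00, 0.00) ✓; KS at 107.5° ✓; |KS| = 12.90 ✓; ∠(KS, SW) = 90.00° ✓; |SW| = 9.700 ✓; ∠SWT = 52.40° ✓; |WT| = 29.10 ✓; ∠WTP = 118.1° ✓; |TP| = 9.900 ✓; ∠TPR = 106.8° ✓; |PR| = 14.30 ✗.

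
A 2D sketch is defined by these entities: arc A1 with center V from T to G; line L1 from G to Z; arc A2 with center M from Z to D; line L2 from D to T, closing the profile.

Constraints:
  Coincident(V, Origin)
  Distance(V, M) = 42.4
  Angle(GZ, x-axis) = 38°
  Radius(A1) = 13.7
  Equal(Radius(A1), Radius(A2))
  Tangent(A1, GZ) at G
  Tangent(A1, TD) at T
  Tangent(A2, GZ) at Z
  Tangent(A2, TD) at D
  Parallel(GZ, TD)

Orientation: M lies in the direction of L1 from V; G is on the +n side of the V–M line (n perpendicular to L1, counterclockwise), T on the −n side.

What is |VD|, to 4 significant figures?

44.56

The slot axis is L1's direction at 38.0°, so u = (cos 38.0°, sin 38.0°) = (0.7880, 0.6157) and n = (−sin 38.0°, cos 38.0°) = (-0.6157, 0.7880). V is at the origin and M lies 42.4 along u from V, so M = 42.4·u = (33.41, 26.10). Tangency of A1 to both parallel lines with radius 13.7 puts G and T at V ± 13.7·n: G = (-8.435, 10.80), T = (8.435, -10.80). Equal radii place Z and D the same way about M: Z = M + 13.7·n = (24.98, 36.90), D = M − 13.7·n = (41.85, 15.31). Then |VD| = |D − V| = 44.56.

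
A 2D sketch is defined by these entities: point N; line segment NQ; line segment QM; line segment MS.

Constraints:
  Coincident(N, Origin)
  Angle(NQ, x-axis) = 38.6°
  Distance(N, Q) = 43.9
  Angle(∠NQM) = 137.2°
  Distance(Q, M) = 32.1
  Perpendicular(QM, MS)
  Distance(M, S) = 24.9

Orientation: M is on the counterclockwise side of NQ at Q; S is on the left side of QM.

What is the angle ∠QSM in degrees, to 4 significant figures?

52.20°

N is at the origin; NQ runs at 38.6° with length 43.9, so Q = 43.9·(cos 38.6°, sin 38.6°) = (34.31, 27.39). ∠NQM = 137.2°, so QM runs at 38.6° + (180° − 137.2°) = 81.40° from the x-axis; with |QM| = 32.1, M = Q + 32.1·(cos 81.40°, sin 81.40°) = (39.11, 59.13). QM ⟂ MS; with |MS| = 24.9 on the left of QM, S = M + 24.9·(-0.9888, 0.1495) = (14.49, 62.85). Then cos ∠QSM = SQ·SM / (|SQ||SM|), giving 52.20°.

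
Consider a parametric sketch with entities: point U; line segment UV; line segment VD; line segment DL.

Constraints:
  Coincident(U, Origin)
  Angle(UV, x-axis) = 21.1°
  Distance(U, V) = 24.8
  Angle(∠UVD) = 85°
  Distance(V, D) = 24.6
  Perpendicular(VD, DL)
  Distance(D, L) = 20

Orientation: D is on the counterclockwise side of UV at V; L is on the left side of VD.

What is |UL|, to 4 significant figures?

22.93

∠UVD = 85.0°, so VD runs at 21.1° + (180° − 85.0°) = 116.1° from the x-axis; with |VD| = 24.6, D = V + 24.6·(cos 116.1°, sin 116.1°) = (12.31, 31.02). The perpendicularity gives DL at right angles to VD; with |DL| = 20.0 on the left of VD, L = D + 20.0·(-0.8980, -0.4399) = (-5.646, 22.22). Then |UL| = |L − U| = 22.93.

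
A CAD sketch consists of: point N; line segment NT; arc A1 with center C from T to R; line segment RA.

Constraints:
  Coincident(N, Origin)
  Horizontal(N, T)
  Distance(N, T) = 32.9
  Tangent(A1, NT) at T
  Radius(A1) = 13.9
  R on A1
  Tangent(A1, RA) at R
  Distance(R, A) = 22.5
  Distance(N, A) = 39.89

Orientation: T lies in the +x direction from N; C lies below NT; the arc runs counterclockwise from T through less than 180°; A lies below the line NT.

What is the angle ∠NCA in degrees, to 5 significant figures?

78.276°

N is at the origin; NT is horizontal with |NT| = 32.9 and T on the +x side, so T = (32.900, 0.0000). Tangency of A1 to NT means the radius CT is perpendicular to NT, so C = T + (0, -13.9) = (32.900, -13.900). Since CR ⟂ RA (tangency), |CA| = √(13.9² + 22.5²) = 26.447 regardless of where R sits on A1. So A lies on both circle(N, 39.89) and circle(C, 26.447); the below-NT intersection is A = (17.872, -35.663). R is the foot of the tangent from A: R = (19.018, -13.192).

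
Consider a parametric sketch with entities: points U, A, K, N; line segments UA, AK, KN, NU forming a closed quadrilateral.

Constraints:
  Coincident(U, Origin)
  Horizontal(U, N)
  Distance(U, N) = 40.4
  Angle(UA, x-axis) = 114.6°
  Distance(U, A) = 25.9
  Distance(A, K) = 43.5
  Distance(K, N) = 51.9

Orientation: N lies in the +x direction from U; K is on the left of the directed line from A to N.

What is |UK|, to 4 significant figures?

54.97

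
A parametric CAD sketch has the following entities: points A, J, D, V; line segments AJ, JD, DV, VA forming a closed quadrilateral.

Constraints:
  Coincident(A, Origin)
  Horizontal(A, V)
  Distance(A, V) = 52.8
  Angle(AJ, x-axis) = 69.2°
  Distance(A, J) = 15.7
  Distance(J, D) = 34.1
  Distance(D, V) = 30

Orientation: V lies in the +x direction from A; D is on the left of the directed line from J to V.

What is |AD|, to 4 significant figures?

45.82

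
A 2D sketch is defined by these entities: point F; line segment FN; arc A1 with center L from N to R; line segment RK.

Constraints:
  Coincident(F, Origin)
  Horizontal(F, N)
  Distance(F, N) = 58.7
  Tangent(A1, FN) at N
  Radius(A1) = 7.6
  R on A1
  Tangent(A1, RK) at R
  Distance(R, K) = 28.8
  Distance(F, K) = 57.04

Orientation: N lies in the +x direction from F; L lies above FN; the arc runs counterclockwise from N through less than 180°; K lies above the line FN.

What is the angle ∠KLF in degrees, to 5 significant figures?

71.187°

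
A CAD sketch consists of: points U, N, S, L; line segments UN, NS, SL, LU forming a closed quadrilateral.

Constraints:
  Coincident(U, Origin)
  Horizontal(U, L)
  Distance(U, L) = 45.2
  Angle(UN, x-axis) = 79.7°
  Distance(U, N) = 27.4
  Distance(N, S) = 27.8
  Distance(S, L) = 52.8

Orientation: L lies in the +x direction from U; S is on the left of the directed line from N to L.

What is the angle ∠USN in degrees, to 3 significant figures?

15.2°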